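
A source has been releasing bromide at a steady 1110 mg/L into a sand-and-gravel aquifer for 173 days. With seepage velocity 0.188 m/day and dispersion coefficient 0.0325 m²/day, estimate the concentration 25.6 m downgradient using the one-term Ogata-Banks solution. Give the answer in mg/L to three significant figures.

For a continuous step input, C/C₀ ≈ ½·erfc((x−vt)/(2√(Dt))).
vt = 0.188 × 173 = 32.524 m and 2√(Dt) = 2√(0.0325 × 173) = 4.742 m.
Argument (x−vt)/(2√(Dt)) = (25.6 − 32.524)/4.742 = -1.460; ½·erfc(-1.460) = 0.9805.
C = 1110 × 0.9805 = 1090 mg/L.

1090 mg/L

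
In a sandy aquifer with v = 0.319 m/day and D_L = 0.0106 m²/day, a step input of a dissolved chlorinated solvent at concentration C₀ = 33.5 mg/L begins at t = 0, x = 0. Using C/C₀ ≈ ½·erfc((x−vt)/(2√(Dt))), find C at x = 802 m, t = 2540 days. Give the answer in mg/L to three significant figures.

29.1 mg/L

For a continuous step input, C/C₀ ≈ ½·erfc((x−vt)/(2√(Dt))).
vt = 0.319 × 2540 = 810.26 m and 2√(Dt) = 2√(0.0106 × 2540) = 10.38 m.
Argument (x−vt)/(2√(Dt)) = (802 − 810.26)/10.38 = -0.7958; ½·erfc(-0.7958) = 0.8698.
C = 33.5 × 0.8698 = 29.1 mg/L.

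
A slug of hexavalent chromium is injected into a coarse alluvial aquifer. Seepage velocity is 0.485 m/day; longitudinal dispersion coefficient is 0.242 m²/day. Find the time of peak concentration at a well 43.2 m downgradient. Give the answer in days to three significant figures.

For the 1D instantaneous-source solution, setting ∂C/∂t = 0 at fixed x gives v²t² + 2Dt − x² = 0, so t = (√(D² + v²x²) − D)/v².
√(D² + v²x²) = √(0.242² + 0.485² × 43.2²) = 20.95; v² = 0.235225.
t = (20.95 − 0.242)/0.235225 = 88.0 days (vs. the pure-advection estimate x/v = 89.1 d).

88.0 days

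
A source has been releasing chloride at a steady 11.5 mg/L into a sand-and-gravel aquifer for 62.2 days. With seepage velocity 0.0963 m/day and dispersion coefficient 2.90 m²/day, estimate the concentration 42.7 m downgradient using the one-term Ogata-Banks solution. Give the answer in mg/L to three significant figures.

For a continuous step input, C/C₀ ≈ ½·erfc((x−vt)/(2√(Dt))).
vt = 0.0963 × 62.2 = 5.98986 m and 2√(Dt) = 2√(2.90 × 62.2) = 26.86 m.
Argument (x−vt)/(2√(Dt)) = (42.7 − 5.98986)/26.86 = 1.367; ½·erfc(1.367) = 0.02660.
C = 11.5 × 0.02660 = 0.306 mg/L.

0.306 mg/L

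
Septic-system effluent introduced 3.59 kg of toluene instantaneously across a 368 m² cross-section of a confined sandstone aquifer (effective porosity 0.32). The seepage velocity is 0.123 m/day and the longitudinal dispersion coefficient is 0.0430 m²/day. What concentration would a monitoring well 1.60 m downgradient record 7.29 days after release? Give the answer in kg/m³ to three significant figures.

0.0104 kg/m³

For an instantaneous plane source, C(x,t) = M/(n_e·A·√(4πDt)) · exp(−(x−vt)²/(4Dt)), with n_e·A the pore (flow) area.
Plume center vt = 0.123 × 7.29 = 0.89667 m, so the well at 1.60 m is 0.70333 m downgradient of the peak.
√(4πDt) = 1.985 m, giving peak height M/(n_e·A·√(4πDt)) = 3.59/(0.32 × 368 × 1.985) = 0.01536 kg/m³.
(x−vt)²/(4Dt) = (0.70333)²/(4 × 0.0430 × 7.29) = 0.3945; exp(−0.3945) = 0.6740.
C = 0.01536 × 0.6740 = 0.0104 kg/m³.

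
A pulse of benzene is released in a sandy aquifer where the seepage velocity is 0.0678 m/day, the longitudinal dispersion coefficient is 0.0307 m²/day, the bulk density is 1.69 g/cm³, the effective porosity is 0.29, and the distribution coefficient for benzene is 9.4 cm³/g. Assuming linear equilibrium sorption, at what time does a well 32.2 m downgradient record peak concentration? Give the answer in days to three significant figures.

26100 days

Retardation factor R = 1 + ρ_b·K_d/n = 1 + 1.69 × 9.4/0.29 = 55.78.
Sorption retards both mechanisms: v_R = v/R = 0.001215 m/day, D_R = D/R = 0.0005504 m²/day.
Peak time from v_R²t² + 2D_R t − x² = 0: t = (√(D_R² + v_R²x²) − D_R)/v_R².
√(D_R² + v_R²x²) = √(0.0005504² + 0.001215² × 32.2²) = 0.03913; v_R² = 1.476e-06.
t = (0.03913 − 0.0005504)/1.476e-06 = 26100 days.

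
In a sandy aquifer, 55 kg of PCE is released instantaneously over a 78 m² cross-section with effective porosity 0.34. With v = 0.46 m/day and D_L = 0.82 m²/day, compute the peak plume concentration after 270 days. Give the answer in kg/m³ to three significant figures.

0.0393 kg/m³

The peak of an instantaneous 1D plume sits at x = vt; there the Gaussian factor is 1 and C_max = M/(n_e·A·√(4πDt)), where n_e·A is the pore area the mass is dissolved in.
√(4πDt) = √(4π × 0.82 × 270) = 52.75 m, so C_max = 55/(0.34 × 78 × 52.75) = 0.0393 kg/m³.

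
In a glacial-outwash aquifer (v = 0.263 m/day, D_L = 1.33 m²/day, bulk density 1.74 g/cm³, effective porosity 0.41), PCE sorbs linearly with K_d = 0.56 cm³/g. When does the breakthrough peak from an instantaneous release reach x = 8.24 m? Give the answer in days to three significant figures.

59.2 days

Retardation factor R = 1 + ρ_b·K_d/n = 1 + 1.74 × 0.56/0.41 = 3.377.
Sorption retards both mechanisms: v_R = v/R = 0.07788 m/day, D_R = D/R = 0.3938 m²/day.
Peak time from v_R²t² + 2D_R t − x² = 0: t = (√(D_R² + v_R²x²) − D_R)/v_R².
√(D_R² + v_R²x²) = √(0.3938² + 0.07788² × 8.24²) = 0.7529; v_R² = 0.006065.
t = (0.7529 − 0.3938)/0.006065 = 59.2 days.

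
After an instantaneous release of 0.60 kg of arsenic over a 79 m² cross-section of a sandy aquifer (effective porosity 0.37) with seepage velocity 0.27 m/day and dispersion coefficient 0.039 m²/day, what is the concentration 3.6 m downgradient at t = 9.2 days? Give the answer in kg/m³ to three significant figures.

For an instantaneous plane source, C(x,t) = M/(n_e·A·√(4πDt)) · exp(−(x−vt)²/(4Dt)), with n_e·A the pore (flow) area.
Plume center vt = 0.27 × 9.2 = 2.484 m, so the well at 3.6 m is 1.116 m downgradient of the peak.
√(4πDt) = 2.123 m, giving peak height M/(n_e·A·√(4πDt)) = 0.60/(0.37 × 79 × 2.123) = 0.009669 kg/m³.
(x−vt)²/(4Dt) = (1.116)²/(4 × 0.039 × 9.2) = 0.8678; exp(−0.8678) = 0.4199.
C = 0.009669 × 0.4199 = 0.00406 kg/m³.

0.00406 kg/m³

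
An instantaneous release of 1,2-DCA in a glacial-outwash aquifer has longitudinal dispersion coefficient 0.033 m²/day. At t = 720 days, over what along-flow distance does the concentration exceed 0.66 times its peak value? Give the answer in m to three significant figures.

12.6 m

The plume is Gaussian with σ = √(2Dt) = √(2 × 0.033 × 720) = 6.893 m.
C/C_peak = exp(−Δx²/(2σ²)) = 0.66 ⇒ Δx = σ·√(−2 ln 0.66) = 6.893 × 0.9116 = 6.284 m.
Width = 2Δx = 12.6 m.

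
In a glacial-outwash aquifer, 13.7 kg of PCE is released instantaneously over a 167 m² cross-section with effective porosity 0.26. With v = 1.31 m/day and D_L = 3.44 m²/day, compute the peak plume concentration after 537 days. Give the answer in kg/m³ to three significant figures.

The peak of an instantaneous 1D plume sits at x = vt; there the Gaussian factor is 1 and C_max = M/(n_e·A·√(4πDt)), where n_e·A is the pore area the mass is dissolved in.
√(4πDt) = √(4π × 3.44 × 537) = 152.4 m, so C_max = 13.7/(0.26 × 167 × 152.4) = 0.00207 kg/m³.

0.00207 kg/m³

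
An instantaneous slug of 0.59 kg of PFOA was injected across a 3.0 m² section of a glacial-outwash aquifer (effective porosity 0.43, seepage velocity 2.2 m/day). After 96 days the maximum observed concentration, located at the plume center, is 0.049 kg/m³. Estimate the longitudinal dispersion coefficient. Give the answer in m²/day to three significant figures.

At the plume center C_max = M/(n_e·A·√(4πDt)), so D = M²/(4πt·(n_e·A·C_max)²).
n_e·A·C_max = 0.43 × 3.0 × 0.049 = 0.06321 kg/m.
D = 0.59²/(4π × 96 × 0.06321²) = 0.0722 m²/day.

0.0722 m²/day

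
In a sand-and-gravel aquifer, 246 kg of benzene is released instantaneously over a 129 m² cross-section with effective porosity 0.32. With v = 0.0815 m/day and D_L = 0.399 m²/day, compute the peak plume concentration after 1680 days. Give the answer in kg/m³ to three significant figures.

0.0649 kg/m³

The peak of an instantaneous 1D plume sits at x = vt; there the Gaussian factor is 1 and C_max = M/(n_e·A·√(4πDt)), where n_e·A is the pore area the mass is dissolved in.
√(4πDt) = √(4π × 0.399 × 1680) = 91.78 m, so C_max = 246/(0.32 × 129 × 91.78) = 0.0649 kg/m³.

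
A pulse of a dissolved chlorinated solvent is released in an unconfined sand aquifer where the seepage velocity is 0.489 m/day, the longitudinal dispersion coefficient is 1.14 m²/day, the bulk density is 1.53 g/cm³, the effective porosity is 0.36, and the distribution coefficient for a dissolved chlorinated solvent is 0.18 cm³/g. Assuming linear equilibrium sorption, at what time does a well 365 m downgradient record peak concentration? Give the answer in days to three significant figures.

Retardation factor R = 1 + ρ_b·K_d/n = 1 + 1.53 × 0.18/0.36 = 1.765.
Sorption retards both mechanisms: v_R = v/R = 0.2771 m/day, D_R = D/R = 0.6459 m²/day.
Peak time from v_R²t² + 2D_R t − x² = 0: t = (√(D_R² + v_R²x²) − D_R)/v_R².
√(D_R² + v_R²x²) = √(0.6459² + 0.2771² × 365²) = 101.1; v_R² = 0.07678.
t = (101.1 − 0.6459)/0.07678 = 1310 days.

1310 days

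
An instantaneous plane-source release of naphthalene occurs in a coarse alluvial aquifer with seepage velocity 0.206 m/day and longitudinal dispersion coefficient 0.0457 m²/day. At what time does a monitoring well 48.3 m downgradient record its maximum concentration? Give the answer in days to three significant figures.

For the 1D instantaneous-source solution, setting ∂C/∂t = 0 at fixed x gives v²t² + 2Dt − x² = 0, so t = (√(D² + v²x²) − D)/v².
√(D² + v²x²) = √(0.0457² + 0.206² × 48.3²) = 9.950; v² = 0.042436.
t = (9.950 − 0.0457)/0.042436 = 233 days (vs. the pure-advection estimate x/v = 234 d).

233 days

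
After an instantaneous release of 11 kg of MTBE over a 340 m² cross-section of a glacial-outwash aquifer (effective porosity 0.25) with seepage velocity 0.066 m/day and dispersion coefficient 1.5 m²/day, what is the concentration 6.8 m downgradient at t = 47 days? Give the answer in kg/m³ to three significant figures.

0.00414 kg/m³

For an instantaneous plane source, C(x,t) = M/(n_e·A·√(4πDt)) · exp(−(x−vt)²/(4Dt)), with n_e·A the pore (flow) area.
Plume center vt = 0.066 × 47 = 3.102 m, so the well at 6.8 m is 3.698 m downgradient of the peak.
√(4πDt) = 29.76 m, giving peak height M/(n_e·A·√(4πDt)) = 11/(0.25 × 340 × 29.76) = 0.004349 kg/m³.
(x−vt)²/(4Dt) = (3.698)²/(4 × 1.5 × 47) = 0.04849; exp(−0.04849) = 0.9527.
C = 0.004349 × 0.9527 = 0.00414 kg/m³.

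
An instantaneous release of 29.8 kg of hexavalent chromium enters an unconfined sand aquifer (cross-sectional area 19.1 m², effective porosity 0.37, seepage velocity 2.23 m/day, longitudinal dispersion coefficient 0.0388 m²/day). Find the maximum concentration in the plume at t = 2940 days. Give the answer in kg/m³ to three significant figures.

0.111 kg/m³

The peak of an instantaneous 1D plume sits at x = vt; there the Gaussian factor is 1 and C_max = M/(n_e·A·√(4πDt)), where n_e·A is the pore area the mass is dissolved in.
√(4πDt) = √(4π × 0.0388 × 2940) = 37.86 m, so C_max = 29.8/(0.37 × 19.1 × 37.86) = 0.111 kg/m³.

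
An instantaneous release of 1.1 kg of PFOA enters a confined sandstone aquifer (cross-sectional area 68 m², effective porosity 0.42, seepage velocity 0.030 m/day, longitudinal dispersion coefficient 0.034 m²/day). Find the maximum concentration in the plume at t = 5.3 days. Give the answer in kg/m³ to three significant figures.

0.0256 kg/m³

The peak of an instantaneous 1D plume sits at x = vt; there the Gaussian factor is 1 and C_max = M/(n_e·A·√(4πDt)), where n_e·A is the pore area the mass is dissolved in.
√(4πDt) = √(4π × 0.034 × 5.3) = 1.505 m, so C_max = 1.1/(0.42 × 68 × 1.505) = 0.0256 kg/m³.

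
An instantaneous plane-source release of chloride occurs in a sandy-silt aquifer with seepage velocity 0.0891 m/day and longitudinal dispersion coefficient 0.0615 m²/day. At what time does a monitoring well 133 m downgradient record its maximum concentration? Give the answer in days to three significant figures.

For the 1D instantaneous-source solution, setting ∂C/∂t = 0 at fixed x gives v²t² + 2Dt − x² = 0, so t = (√(D² + v²x²) − D)/v².
√(D² + v²x²) = √(0.0615² + 0.0891² × 133²) = 11.85; v² = 0.00793881.
t = (11.85 − 0.0615)/0.00793881 = 1480 days (vs. the pure-advection estimate x/v = 1490 d).

1480 days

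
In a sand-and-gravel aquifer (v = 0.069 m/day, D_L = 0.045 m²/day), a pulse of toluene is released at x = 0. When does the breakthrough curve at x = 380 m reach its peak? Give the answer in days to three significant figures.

5500 days

For the 1D instantaneous-source solution, setting ∂C/∂t = 0 at fixed x gives v²t² + 2Dt − x² = 0, so t = (√(D² + v²x²) − D)/v².
√(D² + v²x²) = √(0.045² + 0.069² × 380²) = 26.22; v² = 0.004761.
t = (26.22 − 0.045)/0.004761 = 5500 days (vs. the pure-advection estimate x/v = 5510 d).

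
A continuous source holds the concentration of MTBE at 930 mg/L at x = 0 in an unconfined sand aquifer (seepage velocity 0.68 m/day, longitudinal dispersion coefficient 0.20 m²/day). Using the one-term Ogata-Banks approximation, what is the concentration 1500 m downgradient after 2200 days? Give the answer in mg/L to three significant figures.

For a continuous step input, C/C₀ ≈ ½·erfc((x−vt)/(2√(Dt))).
vt = 0.68 × 2200 = 1496 m and 2√(Dt) = 2√(0.20 × 2200) = 41.95 m.
Argument (x−vt)/(2√(Dt)) = (1500 − 1496)/41.95 = 0.09535; ½·erfc(0.09535) = 0.4464.
C = 930 × 0.4464 = 415 mg/L.

415 mg/L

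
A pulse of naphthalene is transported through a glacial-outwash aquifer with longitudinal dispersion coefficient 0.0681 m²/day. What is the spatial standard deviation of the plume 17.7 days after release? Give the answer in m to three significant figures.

Dispersive spreading gives a Gaussian with σ² = 2Dt; advection only shifts the center.
σ = √(2 × 0.0681 × 17.7) = 1.55 m.

1.55 m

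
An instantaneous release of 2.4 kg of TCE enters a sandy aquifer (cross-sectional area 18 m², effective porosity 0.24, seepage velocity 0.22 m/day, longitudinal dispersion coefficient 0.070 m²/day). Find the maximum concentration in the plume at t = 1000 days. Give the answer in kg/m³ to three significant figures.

0.0187 kg/m³

The peak of an instantaneous 1D plume sits at x = vt; there the Gaussian factor is 1 and C_max = M/(n_e·A·√(4πDt)), where n_e·A is the pore area the mass is dissolved in.
√(4πDt) = √(4π × 0.070 × 1000) = 29.66 m, so C_max = 2.4/(0.24 × 18 × 29.66) = 0.0187 kg/m³.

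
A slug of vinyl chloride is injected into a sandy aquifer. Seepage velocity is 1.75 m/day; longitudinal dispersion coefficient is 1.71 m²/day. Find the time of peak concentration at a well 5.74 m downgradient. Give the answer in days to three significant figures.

2.77 days

For the 1D instantaneous-source solution, setting ∂C/∂t = 0 at fixed x gives v²t² + 2Dt − x² = 0, so t = (√(D² + v²x²) − D)/v².
√(D² + v²x²) = √(1.71² + 1.75² × 5.74²) = 10.19; v² = 3.0625.
t = (10.19 − 1.71)/3.0625 = 2.77 days (vs. the pure-advection estimate x/v = 3.28 d).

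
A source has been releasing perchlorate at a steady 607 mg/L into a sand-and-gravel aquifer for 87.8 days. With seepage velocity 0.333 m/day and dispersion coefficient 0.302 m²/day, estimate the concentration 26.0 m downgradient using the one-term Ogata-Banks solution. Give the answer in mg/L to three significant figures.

408 mg/L

For a continuous step input, C/C₀ ≈ ½·erfc((x−vt)/(2√(Dt))).
vt = 0.333 × 87.8 = 29.2374 m and 2√(Dt) = 2√(0.302 × 87.8) = 10.30 m.
Argument (x−vt)/(2√(Dt)) = (26.0 − 29.2374)/10.30 = -0.3143; ½·erfc(-0.3143) = 0.6717.
C = 607 × 0.6717 = 408 mg/L.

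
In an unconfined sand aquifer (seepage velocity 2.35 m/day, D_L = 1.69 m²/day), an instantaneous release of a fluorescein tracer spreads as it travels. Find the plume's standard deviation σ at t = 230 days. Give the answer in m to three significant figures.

27.9 m

Dispersive spreading gives a Gaussian with σ² = 2Dt; advection only shifts the center.
σ = √(2 × 1.69 × 230) = 27.9 m.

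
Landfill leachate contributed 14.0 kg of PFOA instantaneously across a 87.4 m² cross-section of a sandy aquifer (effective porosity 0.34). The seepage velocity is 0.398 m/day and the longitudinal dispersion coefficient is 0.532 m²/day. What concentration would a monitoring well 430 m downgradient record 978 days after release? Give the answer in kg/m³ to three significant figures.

0.00262 kg/m³

For an instantaneous plane source, C(x,t) = M/(n_e·A·√(4πDt)) · exp(−(x−vt)²/(4Dt)), with n_e·A the pore (flow) area.
Plume center vt = 0.398 × 978 = 389.244 m, so the well at 430 m is 40.756 m downgradient of the peak.
√(4πDt) = 80.86 m, giving peak height M/(n_e·A·√(4πDt)) = 14.0/(0.34 × 87.4 × 80.86) = 0.005826 kg/m³.
(x−vt)²/(4Dt) = (40.756)²/(4 × 0.532 × 978) = 0.7981; exp(−0.7981) = 0.4502.
C = 0.005826 × 0.4502 = 0.00262 kg/m³.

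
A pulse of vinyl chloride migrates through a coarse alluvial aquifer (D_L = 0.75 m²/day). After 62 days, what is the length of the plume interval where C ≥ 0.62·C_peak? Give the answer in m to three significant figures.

The plume is Gaussian with σ = √(2Dt) = √(2 × 0.75 × 62) = 9.644 m.
C/C_peak = exp(−Δx²/(2σ²)) = 0.62 ⇒ Δx = σ·√(−2 ln 0.62) = 9.644 × 0.9778 = 9.430 m.
Width = 2Δx = 18.9 m.

18.9 m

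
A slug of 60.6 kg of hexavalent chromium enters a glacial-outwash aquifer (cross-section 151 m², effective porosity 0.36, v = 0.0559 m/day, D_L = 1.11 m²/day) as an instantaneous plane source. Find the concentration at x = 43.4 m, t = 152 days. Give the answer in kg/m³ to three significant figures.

0.00398 kg/m³

For an instantaneous plane source, C(x,t) = M/(n_e·A·√(4πDt)) · exp(−(x−vt)²/(4Dt)), with n_e·A the pore (flow) area.
Plume center vt = 0.0559 × 152 = 8.4968 m, so the well at 43.4 m is 34.9032 m downgradient of the peak.
√(4πDt) = 46.05 m, giving peak height M/(n_e·A·√(4πDt)) = 60.6/(0.36 × 151 × 46.05) = 0.02421 kg/m³.
(x−vt)²/(4Dt) = (34.9032)²/(4 × 1.11 × 152) = 1.805; exp(−1.805) = 0.1645.
C = 0.02421 × 0.1645 = 0.00398 kg/m³.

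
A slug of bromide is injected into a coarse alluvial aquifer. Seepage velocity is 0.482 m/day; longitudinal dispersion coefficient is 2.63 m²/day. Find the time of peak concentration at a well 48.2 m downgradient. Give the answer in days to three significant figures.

For the 1D instantaneous-source solution, setting ∂C/∂t = 0 at fixed x gives v²t² + 2Dt − x² = 0, so t = (√(D² + v²x²) − D)/v².
√(D² + v²x²) = √(2.63² + 0.482² × 48.2²) = 23.38; v² = 0.232324.
t = (23.38 − 2.63)/0.232324 = 89.3 days (vs. the pure-advection estimate x/v = 100 d).

89.3 days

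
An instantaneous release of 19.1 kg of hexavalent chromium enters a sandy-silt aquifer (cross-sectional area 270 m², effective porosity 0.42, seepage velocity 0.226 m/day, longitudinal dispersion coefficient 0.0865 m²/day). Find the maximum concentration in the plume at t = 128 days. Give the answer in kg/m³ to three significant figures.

0.0143 kg/m³

The peak of an instantaneous 1D plume sits at x = vt; there the Gaussian factor is 1 and C_max = M/(n_e·A·√(4πDt)), where n_e·A is the pore area the mass is dissolved in.
√(4πDt) = √(4π × 0.0865 × 128) = 11.80 m, so C_max = 19.1/(0.42 × 270 × 11.80) = 0.0143 kg/m³.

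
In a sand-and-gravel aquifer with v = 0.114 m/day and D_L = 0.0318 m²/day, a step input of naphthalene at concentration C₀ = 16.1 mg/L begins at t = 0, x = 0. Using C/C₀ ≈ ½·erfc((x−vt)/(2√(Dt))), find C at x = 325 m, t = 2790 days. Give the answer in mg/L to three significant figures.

4.85 mg/L

For a continuous step input, C/C₀ ≈ ½·erfc((x−vt)/(2√(Dt))).
vt = 0.114 × 2790 = 318.06 m and 2√(Dt) = 2√(0.0318 × 2790) = 18.84 m.
Argument (x−vt)/(2√(Dt)) = (325 − 318.06)/18.84 = 0.3684; ½·erfc(0.3684) = 0.3012.
C = 16.1 × 0.3012 = 4.85 mg/L.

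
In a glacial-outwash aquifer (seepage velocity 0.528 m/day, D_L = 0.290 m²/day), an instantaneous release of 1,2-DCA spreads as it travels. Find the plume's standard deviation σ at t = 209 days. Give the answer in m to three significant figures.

11.0 m

Dispersive spreading gives a Gaussian with σ² = 2Dt; advection only shifts the center.
σ = √(2 × 0.290 × 209) = 11.0 m.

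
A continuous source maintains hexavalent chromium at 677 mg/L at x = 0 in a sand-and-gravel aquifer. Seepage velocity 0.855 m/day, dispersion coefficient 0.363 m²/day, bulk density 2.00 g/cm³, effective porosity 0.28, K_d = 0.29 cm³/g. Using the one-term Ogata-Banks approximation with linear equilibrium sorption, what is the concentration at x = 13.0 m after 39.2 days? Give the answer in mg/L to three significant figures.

Retardation factor R = 1 + ρ_b·K_d/n = 1 + 2.00 × 0.29/0.28 = 3.071.
Sorption retards both mechanisms: v_R = v/R = 0.2784 m/day, D_R = D/R = 0.1182 m²/day.
v_R·t = 0.2784 × 39.2 = 10.91328 m; 2√(D_R t) = 4.305 m; argument = (13.0 − 10.91328)/4.305 = 0.4847.
C = C₀ × ½·erfc(0.4847) = 677 × 0.2465 = 167 mg/L.

167 mg/L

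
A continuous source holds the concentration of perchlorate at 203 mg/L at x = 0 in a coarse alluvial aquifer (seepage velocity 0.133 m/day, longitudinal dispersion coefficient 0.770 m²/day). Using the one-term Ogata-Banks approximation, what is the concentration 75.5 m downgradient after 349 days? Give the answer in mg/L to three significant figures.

21.3 mg/L

For a continuous step input, C/C₀ ≈ ½·erfc((x−vt)/(2√(Dt))).
vt = 0.133 × 349 = 46.417 m and 2√(Dt) = 2√(0.770 × 349) = 32.79 m.
Argument (x−vt)/(2√(Dt)) = (75.5 − 46.417)/32.79 = 0.8869; ½·erfc(0.8869) = 0.1049.
C = 203 × 0.1049 = 21.3 mg/L.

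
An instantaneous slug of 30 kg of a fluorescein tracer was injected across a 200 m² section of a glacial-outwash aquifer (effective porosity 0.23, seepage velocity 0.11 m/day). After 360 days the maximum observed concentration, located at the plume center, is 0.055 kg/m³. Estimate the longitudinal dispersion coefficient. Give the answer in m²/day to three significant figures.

At the plume center C_max = M/(n_e·A·√(4πDt)), so D = M²/(4πt·(n_e·A·C_max)²).
n_e·A·C_max = 0.23 × 200 × 0.055 = 2.530 kg/m.
D = 30²/(4π × 360 × 2.530²) = 0.0311 m²/day.

0.0311 m²/day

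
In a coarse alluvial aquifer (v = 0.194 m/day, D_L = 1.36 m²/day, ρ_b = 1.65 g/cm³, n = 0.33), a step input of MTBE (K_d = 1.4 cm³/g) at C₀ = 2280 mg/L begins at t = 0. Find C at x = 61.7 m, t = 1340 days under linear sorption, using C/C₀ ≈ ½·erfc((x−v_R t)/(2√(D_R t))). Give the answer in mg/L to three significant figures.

Retardation factor R = 1 + ρ_b·K_d/n = 1 + 1.65 × 1.4/0.33 = 8.000.
Sorption retards both mechanisms: v_R = v/R = 0.02425 m/day, D_R = D/R = 0.1700 m²/day.
v_R·t = 0.02425 × 1340 = 32.495 m; 2√(D_R t) = 30.19 m; argument = (61.7 − 32.495)/30.19 = 0.9674.
C = C₀ × ½·erfc(0.9674) = 2280 × 0.08564 = 195 mg/L.

195 mg/L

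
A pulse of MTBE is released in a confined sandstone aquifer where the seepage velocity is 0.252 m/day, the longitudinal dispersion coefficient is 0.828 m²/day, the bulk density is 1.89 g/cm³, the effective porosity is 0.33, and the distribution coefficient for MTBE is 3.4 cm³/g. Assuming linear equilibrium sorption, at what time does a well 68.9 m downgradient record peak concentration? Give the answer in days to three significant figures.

Retardation factor R = 1 + ρ_b·K_d/n = 1 + 1.89 × 3.4/0.33 = 20.47.
Sorption retards both mechanisms: v_R = v/R = 0.01231 m/day, D_R = D/R = 0.04045 m²/day.
Peak time from v_R²t² + 2D_R t − x² = 0: t = (√(D_R² + v_R²x²) − D_R)/v_R².
√(D_R² + v_R²x²) = √(0.04045² + 0.01231² × 68.9²) = 0.8491; v_R² = 0.0001515.
t = (0.8491 − 0.04045)/0.0001515 = 5340 days.

5340 days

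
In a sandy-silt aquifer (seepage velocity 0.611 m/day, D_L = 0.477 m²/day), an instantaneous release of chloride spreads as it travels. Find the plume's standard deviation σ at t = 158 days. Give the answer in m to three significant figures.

Dispersive spreading gives a Gaussian with σ² = 2Dt; advection only shifts the center.
σ = √(2 × 0.477 × 158) = 12.3 m.

12.3 m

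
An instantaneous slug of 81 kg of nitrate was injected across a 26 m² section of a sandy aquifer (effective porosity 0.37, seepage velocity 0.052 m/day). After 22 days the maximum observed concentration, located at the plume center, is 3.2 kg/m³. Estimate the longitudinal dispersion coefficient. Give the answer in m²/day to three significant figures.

0.0250 m²/day

At the plume center C_max = M/(n_e·A·√(4πDt)), so D = M²/(4πt·(n_e·A·C_max)²).
n_e·A·C_max = 0.37 × 26 × 3.2 = 30.78 kg/m.
D = 81²/(4π × 22 × 30.78²) = 0.0250 m²/day.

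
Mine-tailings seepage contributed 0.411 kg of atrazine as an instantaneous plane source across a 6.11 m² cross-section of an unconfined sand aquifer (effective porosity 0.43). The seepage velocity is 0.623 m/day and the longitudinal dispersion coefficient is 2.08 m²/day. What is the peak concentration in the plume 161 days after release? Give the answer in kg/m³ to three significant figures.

The peak of an instantaneous 1D plume sits at x = vt; there the Gaussian factor is 1 and C_max = M/(n_e·A·√(4πDt)), where n_e·A is the pore area the mass is dissolved in.
√(4πDt) = √(4π × 2.08 × 161) = 64.87 m, so C_max = 0.411/(0.43 × 6.11 × 64.87) = 0.00241 kg/m³.

0.00241 kg/m³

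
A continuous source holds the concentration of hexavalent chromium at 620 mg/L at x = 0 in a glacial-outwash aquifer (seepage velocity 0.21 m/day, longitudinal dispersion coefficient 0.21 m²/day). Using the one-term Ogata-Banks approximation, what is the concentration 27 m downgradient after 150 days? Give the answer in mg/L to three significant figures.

For a continuous step input, C/C₀ ≈ ½·erfc((x−vt)/(2√(Dt))).
vt = 0.21 × 150 = 31.5 m and 2√(Dt) = 2√(0.21 × 150) = 11.22 m.
Argument (x−vt)/(2√(Dt)) = (27 − 31.5)/11.22 = -0.4011; ½·erfc(-0.4011) = 0.7147.
C = 620 × 0.7147 = 443 mg/L.

443 mg/L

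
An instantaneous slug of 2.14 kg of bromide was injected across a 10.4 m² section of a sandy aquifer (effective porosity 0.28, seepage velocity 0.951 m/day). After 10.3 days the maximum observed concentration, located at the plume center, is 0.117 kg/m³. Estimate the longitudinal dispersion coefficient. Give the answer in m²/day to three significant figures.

0.305 m²/day

At the plume center C_max = M/(n_e·A·√(4πDt)), so D = M²/(4πt·(n_e·A·C_max)²).
n_e·A·C_max = 0.28 × 10.4 × 0.117 = 0.3407 kg/m.
D = 2.14²/(4π × 10.3 × 0.3407²) = 0.305 m²/day.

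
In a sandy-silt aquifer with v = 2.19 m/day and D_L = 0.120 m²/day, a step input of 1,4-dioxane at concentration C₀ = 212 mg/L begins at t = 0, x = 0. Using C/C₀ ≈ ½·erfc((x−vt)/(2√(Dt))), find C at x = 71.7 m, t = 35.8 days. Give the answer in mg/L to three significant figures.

210 mg/L

For a continuous step input, C/C₀ ≈ ½·erfc((x−vt)/(2√(Dt))).
vt = 2.19 × 35.8 = 78.402 m and 2√(Dt) = 2√(0.120 × 35.8) = 4.145 m.
Argument (x−vt)/(2√(Dt)) = (71.7 − 78.402)/4.145 = -1.617; ½·erfc(-1.617) = 0.9889.
C = 212 × 0.9889 = 210 mg/L.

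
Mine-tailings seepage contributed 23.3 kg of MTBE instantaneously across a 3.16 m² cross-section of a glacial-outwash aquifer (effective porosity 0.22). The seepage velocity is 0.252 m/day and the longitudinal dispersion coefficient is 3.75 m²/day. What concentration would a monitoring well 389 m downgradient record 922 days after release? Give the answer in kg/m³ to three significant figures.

For an instantaneous plane source, C(x,t) = M/(n_e·A·√(4πDt)) · exp(−(x−vt)²/(4Dt)), with n_e·A the pore (flow) area.
Plume center vt = 0.252 × 922 = 232.344 m, so the well at 389 m is 156.656 m downgradient of the peak.
√(4πDt) = 208.4 m, giving peak height M/(n_e·A·√(4πDt)) = 23.3/(0.22 × 3.16 × 208.4) = 0.1608 kg/m³.
(x−vt)²/(4Dt) = (156.656)²/(4 × 3.75 × 922) = 1.774; exp(−1.774) = 0.1697.
C = 0.1608 × 0.1697 = 0.0273 kg/m³.

0.0273 kg/m³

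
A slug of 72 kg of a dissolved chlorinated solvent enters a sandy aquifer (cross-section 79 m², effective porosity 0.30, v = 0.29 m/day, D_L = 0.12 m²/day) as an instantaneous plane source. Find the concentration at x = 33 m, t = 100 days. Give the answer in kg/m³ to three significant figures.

For an instantaneous plane source, C(x,t) = M/(n_e·A·√(4πDt)) · exp(−(x−vt)²/(4Dt)), with n_e·A the pore (flow) area.
Plume center vt = 0.29 × 100 = 29 m, so the well at 33 m is 4 m downgradient of the peak.
√(4πDt) = 12.28 m, giving peak height M/(n_e·A·√(4πDt)) = 72/(0.30 × 79 × 12.28) = 0.2474 kg/m³.
(x−vt)²/(4Dt) = (4)²/(4 × 0.12 × 100) = 0.3333; exp(−0.3333) = 0.7166.
C = 0.2474 × 0.7166 = 0.177 kg/m³.

0.177 kg/m³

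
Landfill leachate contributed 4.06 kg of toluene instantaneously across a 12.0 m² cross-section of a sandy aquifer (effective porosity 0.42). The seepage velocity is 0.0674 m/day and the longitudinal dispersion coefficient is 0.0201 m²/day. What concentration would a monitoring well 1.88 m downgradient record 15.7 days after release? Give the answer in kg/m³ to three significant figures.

0.237 kg/m³

For an instantaneous plane source, C(x,t) = M/(n_e·A·√(4πDt)) · exp(−(x−vt)²/(4Dt)), with n_e·A the pore (flow) area.
Plume center vt = 0.0674 × 15.7 = 1.05818 m, so the well at 1.88 m is 0.82182 m downgradient of the peak.
√(4πDt) = 1.991 m, giving peak height M/(n_e·A·√(4πDt)) = 4.06/(0.42 × 12.0 × 1.991) = 0.4046 kg/m³.
(x−vt)²/(4Dt) = (0.82182)²/(4 × 0.0201 × 15.7) = 0.5351; exp(−0.5351) = 0.5856.
C = 0.4046 × 0.5856 = 0.237 kg/m³.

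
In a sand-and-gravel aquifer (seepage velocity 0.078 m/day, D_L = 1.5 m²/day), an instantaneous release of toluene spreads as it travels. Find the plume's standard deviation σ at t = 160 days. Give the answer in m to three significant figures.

21.9 m

Dispersive spreading gives a Gaussian with σ² = 2Dt; advection only shifts the center.
σ = √(2 × 1.5 × 160) = 21.9 m.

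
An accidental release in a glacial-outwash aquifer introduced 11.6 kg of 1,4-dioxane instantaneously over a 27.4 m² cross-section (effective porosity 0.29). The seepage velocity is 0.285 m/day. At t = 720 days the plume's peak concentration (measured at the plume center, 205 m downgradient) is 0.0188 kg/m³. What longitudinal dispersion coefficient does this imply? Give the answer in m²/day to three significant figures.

0.666 m²/day

At the plume center C_max = M/(n_e·A·√(4πDt)), so D = M²/(4πt·(n_e·A·C_max)²).
n_e·A·C_max = 0.29 × 27.4 × 0.0188 = 0.1494 kg/m.
D = 11.6²/(4π × 720 × 0.1494²) = 0.666 m²/day.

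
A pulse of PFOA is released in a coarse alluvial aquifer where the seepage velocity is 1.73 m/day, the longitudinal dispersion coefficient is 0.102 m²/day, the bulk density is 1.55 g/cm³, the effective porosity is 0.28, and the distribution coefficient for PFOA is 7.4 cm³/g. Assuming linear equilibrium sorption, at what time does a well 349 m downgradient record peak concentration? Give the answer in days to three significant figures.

Retardation factor R = 1 + ρ_b·K_d/n = 1 + 1.55 × 7.4/0.28 = 41.96.
Sorption retards both mechanisms: v_R = v/R = 0.04123 m/day, D_R = D/R = 0.002431 m²/day.
Peak time from v_R²t² + 2D_R t − x² = 0: t = (√(D_R² + v_R²x²) − D_R)/v_R².
√(D_R² + v_R²x²) = √(0.002431² + 0.04123² × 349²) = 14.39; v_R² = 0.001700.
t = (14.39 − 0.002431)/0.001700 = 8460 days.

8460 days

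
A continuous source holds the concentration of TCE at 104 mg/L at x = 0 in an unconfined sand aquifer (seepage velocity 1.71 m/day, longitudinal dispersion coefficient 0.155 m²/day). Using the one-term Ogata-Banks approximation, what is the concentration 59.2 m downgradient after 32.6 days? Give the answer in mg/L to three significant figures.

For a continuous step input, C/C₀ ≈ ½·erfc((x−vt)/(2√(Dt))).
vt = 1.71 × 32.6 = 55.746 m and 2√(Dt) = 2√(0.155 × 32.6) = 4.496 m.
Argument (x−vt)/(2√(Dt)) = (59.2 − 55.746)/4.496 = 0.7682; ½·erfc(0.7682) = 0.1387.
C = 104 × 0.1387 = 14.4 mg/L.

14.4 mg/L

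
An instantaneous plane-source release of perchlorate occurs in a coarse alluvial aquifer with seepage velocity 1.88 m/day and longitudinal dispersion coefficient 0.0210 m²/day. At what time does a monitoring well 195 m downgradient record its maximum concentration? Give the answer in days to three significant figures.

104 days

For the 1D instantaneous-source solution, setting ∂C/∂t = 0 at fixed x gives v²t² + 2Dt − x² = 0, so t = (√(D² + v²x²) − D)/v².
√(D² + v²x²) = √(0.0210² + 1.88² × 195²) = 366.6; v² = 3.5344.
t = (366.6 − 0.0210)/3.5344 = 104 days (vs. the pure-advection estimate x/v = 104 d).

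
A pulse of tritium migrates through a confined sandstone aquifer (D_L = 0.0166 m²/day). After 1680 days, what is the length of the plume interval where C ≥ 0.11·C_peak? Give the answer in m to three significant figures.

31.4 m

The plume is Gaussian with σ = √(2Dt) = √(2 × 0.0166 × 1680) = 7.468 m.
C/C_peak = exp(−Δx²/(2σ²)) = 0.11 ⇒ Δx = σ·√(−2 ln 0.11) = 7.468 × 2.101 = 15.69 m.
Width = 2Δx = 31.4 m.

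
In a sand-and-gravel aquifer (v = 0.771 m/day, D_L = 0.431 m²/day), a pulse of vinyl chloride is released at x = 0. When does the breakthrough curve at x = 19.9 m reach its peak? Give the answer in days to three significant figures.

For the 1D instantaneous-source solution, setting ∂C/∂t = 0 at fixed x gives v²t² + 2Dt − x² = 0, so t = (√(D² + v²x²) − D)/v².
√(D² + v²x²) = √(0.431² + 0.771² × 19.9²) = 15.35; v² = 0.594441.
t = (15.35 − 0.431)/0.594441 = 25.1 days (vs. the pure-advection estimate x/v = 25.8 d).

25.1 days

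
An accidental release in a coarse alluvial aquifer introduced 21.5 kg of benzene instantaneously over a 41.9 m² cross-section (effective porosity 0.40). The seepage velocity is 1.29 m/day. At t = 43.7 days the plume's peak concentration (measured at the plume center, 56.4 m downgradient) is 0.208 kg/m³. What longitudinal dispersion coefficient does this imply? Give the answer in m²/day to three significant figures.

At the plume center C_max = M/(n_e·A·√(4πDt)), so D = M²/(4πt·(n_e·A·C_max)²).
n_e·A·C_max = 0.40 × 41.9 × 0.208 = 3.486 kg/m.
D = 21.5²/(4π × 43.7 × 3.486²) = 0.0693 m²/day.

0.0693 m²/day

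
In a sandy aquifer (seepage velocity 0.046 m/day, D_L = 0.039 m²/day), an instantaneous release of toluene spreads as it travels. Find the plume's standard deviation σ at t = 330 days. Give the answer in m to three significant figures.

5.07 m

Dispersive spreading gives a Gaussian with σ² = 2Dt; advection only shifts the center.
σ = √(2 × 0.039 × 330) = 5.07 m.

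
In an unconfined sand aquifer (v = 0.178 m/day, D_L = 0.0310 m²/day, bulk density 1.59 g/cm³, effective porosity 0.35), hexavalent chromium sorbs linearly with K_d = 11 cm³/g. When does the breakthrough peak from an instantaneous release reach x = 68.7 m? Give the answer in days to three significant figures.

Retardation factor R = 1 + ρ_b·K_d/n = 1 + 1.59 × 11/0.35 = 50.97.
Sorption retards both mechanisms: v_R = v/R = 0.003492 m/day, D_R = D/R = 0.0006082 m²/day.
Peak time from v_R²t² + 2D_R t − x² = 0: t = (√(D_R² + v_R²x²) − D_R)/v_R².
√(D_R² + v_R²x²) = √(0.0006082² + 0.003492² × 68.7²) = 0.2399; v_R² = 1.219e-05.
t = (0.2399 − 0.0006082)/1.219e-05 = 19600 days.

19600 days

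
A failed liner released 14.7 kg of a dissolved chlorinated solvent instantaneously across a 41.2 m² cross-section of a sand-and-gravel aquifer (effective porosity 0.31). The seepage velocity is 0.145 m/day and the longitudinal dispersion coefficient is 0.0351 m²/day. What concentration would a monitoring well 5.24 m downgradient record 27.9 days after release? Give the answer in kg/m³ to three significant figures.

For an instantaneous plane source, C(x,t) = M/(n_e·A·√(4πDt)) · exp(−(x−vt)²/(4Dt)), with n_e·A the pore (flow) area.
Plume center vt = 0.145 × 27.9 = 4.0455 m, so the well at 5.24 m is 1.1945 m downgradient of the peak.
√(4πDt) = 3.508 m, giving peak height M/(n_e·A·√(4πDt)) = 14.7/(0.31 × 41.2 × 3.508) = 0.3281 kg/m³.
(x−vt)²/(4Dt) = (1.1945)²/(4 × 0.0351 × 27.9) = 0.3643; exp(−0.3643) = 0.6947.
C = 0.3281 × 0.6947 = 0.228 kg/m³.

0.228 kg/m³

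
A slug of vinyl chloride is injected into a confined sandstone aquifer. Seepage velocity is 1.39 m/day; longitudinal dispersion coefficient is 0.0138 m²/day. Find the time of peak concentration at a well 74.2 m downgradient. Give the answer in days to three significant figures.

53.4 days

For the 1D instantaneous-source solution, setting ∂C/∂t = 0 at fixed x gives v²t² + 2Dt − x² = 0, so t = (√(D² + v²x²) − D)/v².
√(D² + v²x²) = √(0.0138² + 1.39² × 74.2²) = 103.1; v² = 1.9321.
t = (103.1 − 0.0138)/1.9321 = 53.4 days (vs. the pure-advection estimate x/v = 53.4 d).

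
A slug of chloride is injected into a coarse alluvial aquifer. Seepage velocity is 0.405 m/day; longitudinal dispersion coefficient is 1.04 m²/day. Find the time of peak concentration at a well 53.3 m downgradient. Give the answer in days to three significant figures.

For the 1D instantaneous-source solution, setting ∂C/∂t = 0 at fixed x gives v²t² + 2Dt − x² = 0, so t = (√(D² + v²x²) − D)/v².
√(D² + v²x²) = √(1.04² + 0.405² × 53.3²) = 21.61; v² = 0.164025.
t = (21.61 − 1.04)/0.164025 = 125 days (vs. the pure-advection estimate x/v = 132 d).

125 days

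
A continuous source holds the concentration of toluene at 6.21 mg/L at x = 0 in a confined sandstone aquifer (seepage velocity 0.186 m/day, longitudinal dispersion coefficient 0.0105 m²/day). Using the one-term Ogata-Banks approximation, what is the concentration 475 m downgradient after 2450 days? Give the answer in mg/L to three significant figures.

0.0221 mg/L

For a continuous step input, C/C₀ ≈ ½·erfc((x−vt)/(2√(Dt))).
vt = 0.186 × 2450 = 455.7 m and 2√(Dt) = 2√(0.0105 × 2450) = 10.14 m.
Argument (x−vt)/(2√(Dt)) = (475 − 455.7)/10.14 = 1.903; ½·erfc(1.903) = 0.003559.
C = 6.21 × 0.003559 = 0.0221 mg/L.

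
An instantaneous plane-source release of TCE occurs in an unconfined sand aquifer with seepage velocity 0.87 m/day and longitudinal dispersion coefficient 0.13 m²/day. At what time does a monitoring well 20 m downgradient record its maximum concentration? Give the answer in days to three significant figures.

For the 1D instantaneous-source solution, setting ∂C/∂t = 0 at fixed x gives v²t² + 2Dt − x² = 0, so t = (√(D² + v²x²) − D)/v².
√(D² + v²x²) = √(0.13² + 0.87² × 20²) = 17.40; v² = 0.7569.
t = (17.40 − 0.13)/0.7569 = 22.8 days (vs. the pure-advection estimate x/v = 23.0 d).

22.8 days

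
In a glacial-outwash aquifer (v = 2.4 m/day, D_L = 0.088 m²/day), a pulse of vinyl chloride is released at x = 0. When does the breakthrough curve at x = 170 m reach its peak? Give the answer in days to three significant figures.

70.8 days

For the 1D instantaneous-source solution, setting ∂C/∂t = 0 at fixed x gives v²t² + 2Dt − x² = 0, so t = (√(D² + v²x²) − D)/v².
√(D² + v²x²) = √(0.088² + 2.4² × 170²) = 408.0; v² = 5.76.
t = (408.0 − 0.088)/5.76 = 70.8 days (vs. the pure-advection estimate x/v = 70.8 d).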